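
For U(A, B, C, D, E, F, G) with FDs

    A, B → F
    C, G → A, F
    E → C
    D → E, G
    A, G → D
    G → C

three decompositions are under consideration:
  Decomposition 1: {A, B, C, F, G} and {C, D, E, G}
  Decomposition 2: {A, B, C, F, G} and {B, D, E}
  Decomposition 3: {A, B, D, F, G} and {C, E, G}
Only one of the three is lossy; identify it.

Decomposition 1: common = {C, G}, closure = {A, C, D, E, F, G} → lossless.
Decomposition 2: common = {B}, closure = {B} → lossy.
Decomposition 3: common = {G}, closure = {A, C, D, E, F, G} → lossless.

Decomposition 2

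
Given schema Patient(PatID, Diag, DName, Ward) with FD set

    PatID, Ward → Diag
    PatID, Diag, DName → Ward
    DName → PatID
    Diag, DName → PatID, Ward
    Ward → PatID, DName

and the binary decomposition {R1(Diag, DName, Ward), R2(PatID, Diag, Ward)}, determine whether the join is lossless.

Yes

Common attributes: R1 ∩ R2 = {Diag, Ward}.
Closure of {Diag, Ward}: Ward → PatID, DName applies, adding PatID, DName. So (Diag, Ward)⁺ = {PatID, Diag, DName, Ward}.
This closure contains every attribute of R1, so R1 ∩ R2 → R1. The join is lossless.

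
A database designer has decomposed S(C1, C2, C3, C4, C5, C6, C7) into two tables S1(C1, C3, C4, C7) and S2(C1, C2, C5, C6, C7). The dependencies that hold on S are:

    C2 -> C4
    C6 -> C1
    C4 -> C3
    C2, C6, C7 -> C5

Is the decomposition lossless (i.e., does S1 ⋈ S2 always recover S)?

No

Common attributes: S1 ∩ S2 = {C1, C7}.
No dependency enlarges {C1, C7}, so (C1, C7)⁺ = {C1, C7}.
The closure contains neither all of S1 = {C1, C3, C4, C7} nor all of S2 = {C1, C2, C5, C6, C7}, so the common attributes are not a superkey of either fragment. The join is lossy.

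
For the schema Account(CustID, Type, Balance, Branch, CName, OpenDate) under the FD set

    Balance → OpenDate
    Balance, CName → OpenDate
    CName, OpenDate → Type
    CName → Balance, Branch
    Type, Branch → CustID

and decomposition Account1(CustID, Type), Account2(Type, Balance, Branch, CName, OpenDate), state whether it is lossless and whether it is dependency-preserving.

Lossless test: (Type)⁺ = {Type}, which is a superkey of neither fragment — lossy.
Dependency preservation: the restricted closure of {Type, Branch} across the fragments never reaches {CustID}, so Type, Branch → CustID cannot be enforced without a join — not preserved.

lossy and not dependency-preserving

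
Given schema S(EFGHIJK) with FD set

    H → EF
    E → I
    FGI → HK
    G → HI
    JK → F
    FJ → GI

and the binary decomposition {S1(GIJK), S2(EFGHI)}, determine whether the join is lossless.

Common attributes: S1 ∩ S2 = {GI}.
Closure of {GI}: G → HI applies, adding H; H → EF applies, adding EF; FGI → HK applies, adding K. So (GI)⁺ = {EFGHIK}.
This closure contains every attribute of S2, so S1 ∩ S2 → S2. The join is lossless.

Yes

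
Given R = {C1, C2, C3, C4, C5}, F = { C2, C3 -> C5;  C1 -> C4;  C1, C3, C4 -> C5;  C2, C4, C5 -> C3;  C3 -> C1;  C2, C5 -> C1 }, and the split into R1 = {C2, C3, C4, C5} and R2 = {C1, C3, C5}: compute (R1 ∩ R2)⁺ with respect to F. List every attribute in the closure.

R1 ∩ R2 = {C3, C5}.
C3 → C1 applies, adding C1
C1 → C4 applies, adding C4
Closure: {C1, C3, C4, C5}.

C1, C3, C4, C5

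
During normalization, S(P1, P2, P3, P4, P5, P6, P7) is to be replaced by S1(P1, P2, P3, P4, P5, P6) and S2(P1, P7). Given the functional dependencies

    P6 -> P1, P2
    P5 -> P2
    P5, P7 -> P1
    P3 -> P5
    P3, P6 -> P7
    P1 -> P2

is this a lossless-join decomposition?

No

Common attributes: S1 ∩ S2 = {P1}.
Closure of {P1}: P1 → P2 applies, adding P2. So (P1)⁺ = {P1, P2}.
The closure contains neither all of S1 = {P1, P2, P3, P4, P5, P6} nor all of S2 = {P1, P7}, so the common attributes are not a superkey of either fragment. The join is lossy.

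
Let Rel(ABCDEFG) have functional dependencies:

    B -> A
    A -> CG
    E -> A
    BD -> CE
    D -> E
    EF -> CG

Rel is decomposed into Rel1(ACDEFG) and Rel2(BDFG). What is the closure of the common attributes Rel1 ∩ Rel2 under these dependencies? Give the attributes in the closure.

ACDEFG

Rel1 ∩ Rel2 = {DFG}.
D → E applies, adding E
EF → CG applies, adding C
E → A applies, adding A
Closure: {ACDEFG}.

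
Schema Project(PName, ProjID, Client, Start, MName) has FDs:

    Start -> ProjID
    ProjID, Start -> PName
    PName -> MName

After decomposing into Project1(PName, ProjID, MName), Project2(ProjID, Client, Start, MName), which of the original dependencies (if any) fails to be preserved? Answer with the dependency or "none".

ProjID, Start -> PName

Check ProjID, Start → PName: no single fragment contains all of {PName, ProjID, Start}, and the restricted closure of {ProjID, Start} across the fragments never reaches {PName}.
Start → ProjID is preserved.
PName → MName is preserved.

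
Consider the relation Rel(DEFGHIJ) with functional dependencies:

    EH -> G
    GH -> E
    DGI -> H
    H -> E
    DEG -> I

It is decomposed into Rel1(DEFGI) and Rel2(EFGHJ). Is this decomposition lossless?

No

Common attributes: Rel1 ∩ Rel2 = {EFG}.
No dependency enlarges {EFG}, so (EFG)⁺ = {EFG}.
The closure contains neither all of Rel1 = {DEFGI} nor all of Rel2 = {EFGHJ}, so the common attributes are not a superkey of either fragment. The join is lossy.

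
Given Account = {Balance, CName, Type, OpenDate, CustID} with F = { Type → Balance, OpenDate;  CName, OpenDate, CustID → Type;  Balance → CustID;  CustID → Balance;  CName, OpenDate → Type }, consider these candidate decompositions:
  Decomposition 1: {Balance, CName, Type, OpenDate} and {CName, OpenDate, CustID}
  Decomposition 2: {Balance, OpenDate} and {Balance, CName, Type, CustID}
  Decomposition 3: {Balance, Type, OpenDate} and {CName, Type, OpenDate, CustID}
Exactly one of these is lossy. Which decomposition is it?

Decomposition 1: common = {CName, OpenDate}, closure = {Balance, CName, Type, OpenDate, CustID} → lossless.
Decomposition 2: common = {Balance}, closure = {Balance, CustID} → lossy.
Decomposition 3: common = {Type, OpenDate}, closure = {Balance, Type, OpenDate, CustID} → lossless.

Decomposition 2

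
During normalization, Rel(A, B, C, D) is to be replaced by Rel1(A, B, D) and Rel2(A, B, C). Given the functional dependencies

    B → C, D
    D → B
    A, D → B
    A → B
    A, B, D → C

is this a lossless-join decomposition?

Yes

Common attributes: Rel1 ∩ Rel2 = {A, B}.
Closure of {A, B}: B → C, D applies, adding C, D. So (A, B)⁺ = {A, B, C, D}.
This closure contains every attribute of Rel1, so Rel1 ∩ Rel2 → Rel1. The join is lossless.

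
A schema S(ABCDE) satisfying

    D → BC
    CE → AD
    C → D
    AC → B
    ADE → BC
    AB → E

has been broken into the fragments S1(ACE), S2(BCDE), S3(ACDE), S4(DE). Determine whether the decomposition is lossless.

Yes

Chase test. Columns are ABCDE; row i has aⱼ where attribute j ∈ Si, else bᵢⱼ.
Initial tableau (one row per fragment):
  row 1: a1 b12 a3 b14 a5
  row 2: b21 a2 a3 a4 a5
  row 3: a1 b32 a3 a4 a5
  row 4: b41 b42 b43 a4 a5
Rows 2 and 3 agree on D; apply D→BC and equate their BC entries.
Rows 2 and 4 agree on D; apply D→BC and equate their BC entries.
Rows 1 and 2 agree on CE; apply CE→AD and equate their AD entries.
Rows 1 and 4 agree on CE; apply CE→AD and equate their AD entries.
Rows 1 and 2 agree on AC; apply AC→B and equate their B entries.
Row 1 is now all distinguished symbols — the join is lossless.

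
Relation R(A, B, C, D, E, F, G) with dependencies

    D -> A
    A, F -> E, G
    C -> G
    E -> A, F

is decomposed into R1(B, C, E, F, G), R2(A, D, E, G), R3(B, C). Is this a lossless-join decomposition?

No

Chase test. Columns are A, B, C, D, E, F, G; row i has aⱼ where attribute j ∈ Ri, else bᵢⱼ.
Initial tableau (one row per fragment):
  row 1: b11 a2 a3 b14 a5 a6 a7
  row 2: a1 b22 b23 a4 a5 b26 a7
  row 3: b31 a2 a3 b34 b35 b36 b37
Rows 1 and 3 agree on C; apply C→G and equate their G entries.
Rows 1 and 2 agree on E; apply E→A, F and equate their A, F entries.
No row becomes fully distinguished — the join is lossy.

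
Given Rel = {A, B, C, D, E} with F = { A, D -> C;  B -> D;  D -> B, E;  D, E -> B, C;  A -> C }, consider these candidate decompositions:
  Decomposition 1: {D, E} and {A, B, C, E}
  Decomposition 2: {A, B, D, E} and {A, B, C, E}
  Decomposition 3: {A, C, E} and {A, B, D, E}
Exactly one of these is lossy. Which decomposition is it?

Decomposition 1: common = {E}, closure = {E} → lossy.
Decomposition 2: common = {A, B, E}, closure = {A, B, C, D, E} → lossless.
Decomposition 3: common = {A, E}, closure = {A, C, E} → lossless.

Decomposition 1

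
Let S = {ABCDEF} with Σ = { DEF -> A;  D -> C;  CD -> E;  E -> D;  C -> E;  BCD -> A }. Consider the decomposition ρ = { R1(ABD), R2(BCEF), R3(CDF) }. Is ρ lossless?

Yes

Chase test. Columns are ABCDEF; row i has aⱼ where attribute j ∈ Ri, else bᵢⱼ.
Initial tableau (one row per fragment):
  row 1: a1 a2 b13 a4 b15 b16
  row 2: b21 a2 a3 b24 a5 a6
  row 3: b31 b32 a3 a4 b35 a6
Rows 1 and 3 agree on D; apply D→C and equate their C entries.
Rows 1 and 3 agree on CD; apply CD→E and equate their E entries.
Rows 1 and 2 agree on C; apply C→E and equate their E entries.
Rows 1 and 2 agree on E; apply E→D and equate their D entries.
Rows 1 and 2 agree on BCD; apply BCD→A and equate their A entries.
Rows 2 and 3 agree on DEF; apply DEF→A and equate their A entries.
Row 2 is now all distinguished symbols — the join is lossless.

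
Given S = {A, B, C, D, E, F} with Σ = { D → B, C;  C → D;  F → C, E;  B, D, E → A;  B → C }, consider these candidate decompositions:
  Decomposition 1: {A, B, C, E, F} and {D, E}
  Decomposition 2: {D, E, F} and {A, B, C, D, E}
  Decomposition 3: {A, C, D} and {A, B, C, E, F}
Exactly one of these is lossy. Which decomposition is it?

Decomposition 1: common = {E}, closure = {E} → lossy.
Decomposition 2: common = {D, E}, closure = {A, B, C, D, E} → lossless.
Decomposition 3: common = {A, C}, closure = {A, B, C, D} → lossless.

Decomposition 1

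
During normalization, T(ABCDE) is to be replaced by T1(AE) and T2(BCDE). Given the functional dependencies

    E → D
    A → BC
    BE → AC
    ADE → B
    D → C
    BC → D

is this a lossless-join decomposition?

No

Common attributes: T1 ∩ T2 = {E}.
Closure of {E}: E → D applies, adding D; D → C applies, adding C. So (E)⁺ = {CDE}.
The closure contains neither all of T1 = {AE} nor all of T2 = {BCDE}, so the common attributes are not a superkey of either fragment. The join is lossy.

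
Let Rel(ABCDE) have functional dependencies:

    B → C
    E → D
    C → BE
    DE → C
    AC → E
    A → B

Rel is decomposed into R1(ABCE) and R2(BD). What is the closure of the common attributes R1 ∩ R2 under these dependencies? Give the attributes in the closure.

BCDE

R1 ∩ R2 = {B}.
B → C applies, adding C
C → BE applies, adding E
E → D applies, adding D
Closure: {BCDE}.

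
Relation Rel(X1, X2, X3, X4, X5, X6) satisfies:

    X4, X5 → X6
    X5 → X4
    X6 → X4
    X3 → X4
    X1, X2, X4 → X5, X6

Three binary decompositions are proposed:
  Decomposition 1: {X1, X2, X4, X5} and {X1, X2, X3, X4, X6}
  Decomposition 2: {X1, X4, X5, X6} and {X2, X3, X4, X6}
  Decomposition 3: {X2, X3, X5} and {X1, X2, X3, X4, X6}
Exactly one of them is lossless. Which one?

Decomposition 1

Decomposition 1: common = {X1, X2, X4}, closure = {X1, X2, X4, X5, X6} → lossless.
Decomposition 2: common = {X4, X6}, closure = {X4, X6} → lossy.
Decomposition 3: common = {X2, X3}, closure = {X2, X3, X4} → lossy.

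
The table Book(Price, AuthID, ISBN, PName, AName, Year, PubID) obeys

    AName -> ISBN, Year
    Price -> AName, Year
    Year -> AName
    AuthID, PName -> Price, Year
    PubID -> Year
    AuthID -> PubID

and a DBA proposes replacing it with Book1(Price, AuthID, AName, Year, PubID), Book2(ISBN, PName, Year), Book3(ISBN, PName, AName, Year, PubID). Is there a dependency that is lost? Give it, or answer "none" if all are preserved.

AuthID, PName -> Price, Year

Check AuthID, PName → Price, Year: no single fragment contains all of {Price, AuthID, PName, Year}, and the restricted closure of {AuthID, PName} across the fragments never reaches {Price, Year}.
AName → ISBN, Year is preserved.
Price → AName, Year is preserved.
Year → AName is preserved.
PubID → Year is preserved.
AuthID → PubID is preserved.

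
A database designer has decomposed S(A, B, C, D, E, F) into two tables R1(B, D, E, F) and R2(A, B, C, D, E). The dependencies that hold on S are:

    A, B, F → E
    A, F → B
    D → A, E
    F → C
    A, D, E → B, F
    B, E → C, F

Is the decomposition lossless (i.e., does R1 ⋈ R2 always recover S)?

Yes

Common attributes: R1 ∩ R2 = {B, D, E}.
Closure of {B, D, E}: D → A, E applies, adding A; A, D, E → B, F applies, adding F; B, E → C, F applies, adding C. So (B, D, E)⁺ = {A, B, C, D, E, F}.
This closure contains every attribute of R1, so R1 ∩ R2 → R1. The join is lossless.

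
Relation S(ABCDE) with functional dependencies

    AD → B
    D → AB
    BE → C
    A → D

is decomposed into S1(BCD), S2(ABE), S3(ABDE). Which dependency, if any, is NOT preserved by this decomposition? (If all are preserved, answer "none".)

BE → C

Check BE → C: no single fragment contains all of {BCE}, and the restricted closure of {BE} across the fragments never reaches {C}.
AD → B is preserved.
D → AB is preserved.
A → D is preserved.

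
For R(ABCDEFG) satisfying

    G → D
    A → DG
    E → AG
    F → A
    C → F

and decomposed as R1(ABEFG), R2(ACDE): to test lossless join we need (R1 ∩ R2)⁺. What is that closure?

ADEG

R1 ∩ R2 = {AE}.
A → DG applies, adding DG
Closure: {ADEG}.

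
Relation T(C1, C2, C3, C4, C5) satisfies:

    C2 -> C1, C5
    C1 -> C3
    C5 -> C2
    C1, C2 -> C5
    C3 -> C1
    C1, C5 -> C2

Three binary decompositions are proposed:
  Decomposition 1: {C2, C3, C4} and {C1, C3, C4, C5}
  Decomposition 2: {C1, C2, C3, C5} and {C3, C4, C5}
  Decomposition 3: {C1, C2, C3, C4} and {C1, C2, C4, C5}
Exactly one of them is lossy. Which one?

Decomposition 1

Decomposition 1: common = {C3, C4}, closure = {C1, C3, C4} → lossy.
Decomposition 2: common = {C3, C5}, closure = {C1, C2, C3, C5} → lossless.
Decomposition 3: common = {C1, C2, C4}, closure = {C1, C2, C3, C4, C5} → lossless.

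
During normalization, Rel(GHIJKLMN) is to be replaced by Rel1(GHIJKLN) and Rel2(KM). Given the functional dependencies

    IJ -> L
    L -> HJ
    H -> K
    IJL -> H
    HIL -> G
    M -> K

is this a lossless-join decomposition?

No

Common attributes: Rel1 ∩ Rel2 = {K}.
No dependency enlarges {K}, so (K)⁺ = {K}.
The closure contains neither all of Rel1 = {GHIJKLN} nor all of Rel2 = {KM}, so the common attributes are not a superkey of either fragment. The join is lossy.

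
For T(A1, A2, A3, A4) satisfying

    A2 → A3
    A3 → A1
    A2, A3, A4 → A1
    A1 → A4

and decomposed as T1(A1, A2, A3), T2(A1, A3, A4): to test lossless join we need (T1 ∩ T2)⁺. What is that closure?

T1 ∩ T2 = {A1, A3}.
A1 → A4 applies, adding A4
Closure: {A1, A3, A4}.

A1, A3, A4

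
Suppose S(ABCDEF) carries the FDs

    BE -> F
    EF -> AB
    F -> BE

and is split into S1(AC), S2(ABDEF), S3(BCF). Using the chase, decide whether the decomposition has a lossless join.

No

Chase test. Columns are ABCDEF; row i has aⱼ where attribute j ∈ Si, else bᵢⱼ.
Initial tableau (one row per fragment):
  row 1: a1 b12 a3 b14 b15 b16
  row 2: a1 a2 b23 a4 a5 a6
  row 3: b31 a2 a3 b34 b35 a6
Rows 2 and 3 agree on F; apply F→BE and equate their BE entries.
Rows 2 and 3 agree on EF; apply EF→AB and equate their AB entries.
No row becomes fully distinguished — the join is lossy.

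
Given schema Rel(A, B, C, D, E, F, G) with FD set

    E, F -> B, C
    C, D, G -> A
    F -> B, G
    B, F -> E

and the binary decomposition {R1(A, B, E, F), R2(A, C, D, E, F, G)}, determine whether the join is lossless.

Common attributes: R1 ∩ R2 = {A, E, F}.
Closure of {A, E, F}: E, F → B, C applies, adding B, C; F → B, G applies, adding G. So (A, E, F)⁺ = {A, B, C, E, F, G}.
This closure contains every attribute of R1, so R1 ∩ R2 → R1. The join is lossless.

Yes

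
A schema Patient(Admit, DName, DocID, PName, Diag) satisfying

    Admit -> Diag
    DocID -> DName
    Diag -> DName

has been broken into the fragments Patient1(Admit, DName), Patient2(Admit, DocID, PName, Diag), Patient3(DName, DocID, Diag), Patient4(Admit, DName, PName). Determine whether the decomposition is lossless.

Yes

Chase test. Columns are Admit, DName, DocID, PName, Diag; row i has aⱼ where attribute j ∈ Patienti, else bᵢⱼ.
Initial tableau (one row per fragment):
  row 1: a1 a2 b13 b14 b15
  row 2: a1 b22 a3 a4 a5
  row 3: b31 a2 a3 b34 a5
  row 4: a1 a2 b43 a4 b45
Rows 1 and 2 agree on Admit; apply Admit→Diag and equate their Diag entries.
Rows 1 and 4 agree on Admit; apply Admit→Diag and equate their Diag entries.
Rows 2 and 3 agree on DocID; apply DocID→DName and equate their DName entries.
Row 2 is now all distinguished symbols — the join is lossless.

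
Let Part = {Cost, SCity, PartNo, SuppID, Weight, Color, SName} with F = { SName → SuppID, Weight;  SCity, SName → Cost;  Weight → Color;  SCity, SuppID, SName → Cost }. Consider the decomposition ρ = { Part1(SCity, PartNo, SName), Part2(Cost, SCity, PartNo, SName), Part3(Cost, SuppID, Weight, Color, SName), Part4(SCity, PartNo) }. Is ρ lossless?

Chase test. Columns are Cost, SCity, PartNo, SuppID, Weight, Color, SName; row i has aⱼ where attribute j ∈ Parti, else bᵢⱼ.
Initial tableau (one row per fragment):
  row 1: b11 a2 a3 b14 b15 b16 a7
  row 2: a1 a2 a3 b24 b25 b26 a7
  row 3: a1 b32 b33 a4 a5 a6 a7
  row 4: b41 a2 a3 b44 b45 b46 b47
Rows 1 and 2 agree on SName; apply SName→SuppID, Weight and equate their SuppID, Weight entries.
Rows 1 and 3 agree on SName; apply SName→SuppID, Weight and equate their SuppID, Weight entries.
Rows 1 and 2 agree on SCity, SName; apply SCity, SName→Cost and equate their Cost entries.
Rows 1 and 2 agree on Weight; apply Weight→Color and equate their Color entries.
Rows 1 and 3 agree on Weight; apply Weight→Color and equate their Color entries.
Row 1 is now all distinguished symbols — the join is lossless.

Yes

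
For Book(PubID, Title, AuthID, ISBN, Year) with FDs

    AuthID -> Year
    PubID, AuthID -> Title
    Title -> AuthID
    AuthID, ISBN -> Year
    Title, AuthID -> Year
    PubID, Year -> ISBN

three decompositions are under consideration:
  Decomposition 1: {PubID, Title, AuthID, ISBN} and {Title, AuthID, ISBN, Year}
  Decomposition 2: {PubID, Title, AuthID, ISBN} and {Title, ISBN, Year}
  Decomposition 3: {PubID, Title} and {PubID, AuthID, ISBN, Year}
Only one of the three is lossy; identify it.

Decomposition 3

Decomposition 1: common = {Title, AuthID, ISBN}, closure = {Title, AuthID, ISBN, Year} → lossless.
Decomposition 2: common = {Title, ISBN}, closure = {Title, AuthID, ISBN, Year} → lossless.
Decomposition 3: common = {PubID}, closure = {PubID} → lossy.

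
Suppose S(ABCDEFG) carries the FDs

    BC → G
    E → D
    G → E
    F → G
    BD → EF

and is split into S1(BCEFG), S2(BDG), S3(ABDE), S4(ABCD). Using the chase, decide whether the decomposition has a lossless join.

Chase test. Columns are ABCDEFG; row i has aⱼ where attribute j ∈ Si, else bᵢⱼ.
Initial tableau (one row per fragment):
  row 1: b11 a2 a3 b14 a5 a6 a7
  row 2: b21 a2 b23 a4 b25 b26 a7
  row 3: a1 a2 b33 a4 a5 b36 b37
  row 4: a1 a2 a3 a4 b45 b46 b47
Rows 1 and 4 agree on BC; apply BC→G and equate their G entries.
Rows 1 and 3 agree on E; apply E→D and equate their D entries.
Rows 1 and 2 agree on G; apply G→E and equate their E entries.
Rows 1 and 4 agree on G; apply G→E and equate their E entries.
Rows 1 and 2 agree on BD; apply BD→EF and equate their EF entries.
Rows 1 and 3 agree on BD; apply BD→EF and equate their EF entries.
Rows 1 and 4 agree on BD; apply BD→EF and equate their EF entries.
Rows 1 and 3 agree on F; apply F→G and equate their G entries.
Row 4 is now all distinguished symbols — the join is lossless.

Yes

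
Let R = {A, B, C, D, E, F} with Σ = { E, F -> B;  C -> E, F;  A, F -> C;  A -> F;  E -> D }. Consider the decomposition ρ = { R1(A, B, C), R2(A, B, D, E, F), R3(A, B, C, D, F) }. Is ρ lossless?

Yes

Chase test. Columns are A, B, C, D, E, F; row i has aⱼ where attribute j ∈ Ri, else bᵢⱼ.
Initial tableau (one row per fragment):
  row 1: a1 a2 a3 b14 b15 b16
  row 2: a1 a2 b23 a4 a5 a6
  row 3: a1 a2 a3 a4 b35 a6
Rows 1 and 3 agree on C; apply C→E, F and equate their E, F entries.
Rows 1 and 2 agree on A, F; apply A, F→C and equate their C entries.
Rows 1 and 3 agree on E; apply E→D and equate their D entries.
Rows 1 and 2 agree on C; apply C→E, F and equate their E, F entries.
Row 1 is now all distinguished symbols — the join is lossless.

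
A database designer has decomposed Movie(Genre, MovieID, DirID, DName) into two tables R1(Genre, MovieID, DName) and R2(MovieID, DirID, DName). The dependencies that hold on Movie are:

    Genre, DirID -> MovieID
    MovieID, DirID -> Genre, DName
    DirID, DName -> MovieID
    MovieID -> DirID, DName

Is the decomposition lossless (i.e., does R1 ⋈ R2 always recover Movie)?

Yes

Common attributes: R1 ∩ R2 = {MovieID, DName}.
Closure of {MovieID, DName}: MovieID → DirID, DName applies, adding DirID; MovieID, DirID → Genre, DName applies, adding Genre. So (MovieID, DName)⁺ = {Genre, MovieID, DirID, DName}.
This closure contains every attribute of R1, so R1 ∩ R2 → R1. The join is lossless.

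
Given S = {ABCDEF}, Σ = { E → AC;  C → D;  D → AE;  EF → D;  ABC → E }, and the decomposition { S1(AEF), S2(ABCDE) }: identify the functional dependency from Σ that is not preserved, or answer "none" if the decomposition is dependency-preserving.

E → AC lies within S2.
C → D lies within S2.
D → AE lies within S2.
EF → D: restricted closure across fragments reaches D.
ABC → E lies within S2.
Every dependency is enforceable on the fragments, so the decomposition is dependency-preserving.

none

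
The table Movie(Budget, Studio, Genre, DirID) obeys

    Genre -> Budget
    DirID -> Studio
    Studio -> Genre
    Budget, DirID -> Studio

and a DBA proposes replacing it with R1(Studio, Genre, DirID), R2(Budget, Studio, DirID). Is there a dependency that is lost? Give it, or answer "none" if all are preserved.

Genre -> Budget

Check Genre → Budget: no single fragment contains all of {Budget, Genre}, and the restricted closure of {Genre} across the fragments never reaches {Budget}.
DirID → Studio is preserved.
Studio → Genre is preserved.
Budget, DirID → Studio is preserved.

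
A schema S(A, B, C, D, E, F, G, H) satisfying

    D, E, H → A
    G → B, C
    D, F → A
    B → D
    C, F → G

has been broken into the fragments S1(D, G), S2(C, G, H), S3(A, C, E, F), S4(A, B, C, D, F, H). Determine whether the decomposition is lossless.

No

Chase test. Columns are A, B, C, D, E, F, G, H; row i has aⱼ where attribute j ∈ Si, else bᵢⱼ.
Initial tableau (one row per fragment):
  row 1: b11 b12 b13 a4 b15 b16 a7 b18
  row 2: b21 b22 a3 b24 b25 b26 a7 a8
  row 3: a1 b32 a3 b34 a5 a6 b37 b38
  row 4: a1 a2 a3 a4 b45 a6 b47 a8
Rows 1 and 2 agree on G; apply G→B, C and equate their B, C entries.
Rows 1 and 2 agree on B; apply B→D and equate their D entries.
Rows 3 and 4 agree on C, F; apply C, F→G and equate their G entries.
Rows 3 and 4 agree on G; apply G→B, C and equate their B, C entries.
Rows 3 and 4 agree on B; apply B→D and equate their D entries.
No row becomes fully distinguished — the join is lossy.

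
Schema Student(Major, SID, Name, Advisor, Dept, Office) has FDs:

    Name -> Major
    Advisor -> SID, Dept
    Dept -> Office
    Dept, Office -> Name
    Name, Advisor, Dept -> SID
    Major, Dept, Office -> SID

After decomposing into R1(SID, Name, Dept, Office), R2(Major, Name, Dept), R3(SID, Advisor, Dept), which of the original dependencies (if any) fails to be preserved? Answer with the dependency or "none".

Name → Major lies within R2.
Advisor → SID, Dept lies within R3.
Dept → Office lies within R1.
Dept, Office → Name lies within R1.
Name, Advisor, Dept → SID: restricted closure across fragments reaches SID.
Major, Dept, Office → SID: restricted closure across fragments reaches SID.
Every dependency is enforceable on the fragments, so the decomposition is dependency-preserving.

none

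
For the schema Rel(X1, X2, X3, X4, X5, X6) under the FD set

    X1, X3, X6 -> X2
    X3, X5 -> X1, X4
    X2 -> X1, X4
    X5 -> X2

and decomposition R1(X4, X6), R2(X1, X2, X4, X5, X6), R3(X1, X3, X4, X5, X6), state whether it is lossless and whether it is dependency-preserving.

Lossless test (chase): Rows 2 and 3 agree on X5; apply X5→X2 and equate their X2 entries. Row 3 is now all distinguished symbols — the join is lossless.
Dependency preservation: the restricted closure of {X1, X3, X6} across the fragments never reaches {X2}, so X1, X3, X6 → X2 cannot be enforced without a join — not preserved.

lossless but not dependency-preserving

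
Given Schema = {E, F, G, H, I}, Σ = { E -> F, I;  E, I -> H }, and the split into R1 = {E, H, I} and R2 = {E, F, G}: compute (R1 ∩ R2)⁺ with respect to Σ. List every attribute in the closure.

R1 ∩ R2 = {E}.
E → F, I applies, adding F, I
E, I → H applies, adding H
Closure: {E, F, H, I}.

E, F, H, I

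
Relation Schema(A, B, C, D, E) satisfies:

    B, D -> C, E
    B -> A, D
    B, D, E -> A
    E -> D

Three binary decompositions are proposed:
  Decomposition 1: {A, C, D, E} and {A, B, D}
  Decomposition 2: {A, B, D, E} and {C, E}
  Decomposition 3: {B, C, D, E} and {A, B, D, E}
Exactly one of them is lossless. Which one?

Decomposition 3

Decomposition 1: common = {A, D}, closure = {A, D} → lossy.
Decomposition 2: common = {E}, closure = {D, E} → lossy.
Decomposition 3: common = {B, D, E}, closure = {A, B, C, D, E} → lossless.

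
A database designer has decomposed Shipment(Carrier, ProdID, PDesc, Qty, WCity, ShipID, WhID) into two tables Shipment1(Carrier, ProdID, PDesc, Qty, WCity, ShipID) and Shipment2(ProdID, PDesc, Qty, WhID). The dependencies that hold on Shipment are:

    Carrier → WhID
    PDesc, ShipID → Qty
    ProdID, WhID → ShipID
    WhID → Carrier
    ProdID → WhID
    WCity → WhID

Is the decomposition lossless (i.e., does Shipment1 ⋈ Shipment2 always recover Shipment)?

Yes

Common attributes: Shipment1 ∩ Shipment2 = {ProdID, PDesc, Qty}.
Closure of {ProdID, PDesc, Qty}: ProdID → WhID applies, adding WhID; ProdID, WhID → ShipID applies, adding ShipID; WhID → Carrier applies, adding Carrier. So (ProdID, PDesc, Qty)⁺ = {Carrier, ProdID, PDesc, Qty, ShipID, WhID}.
This closure contains every attribute of Shipment2, so Shipment1 ∩ Shipment2 → Shipment2. The join is lossless.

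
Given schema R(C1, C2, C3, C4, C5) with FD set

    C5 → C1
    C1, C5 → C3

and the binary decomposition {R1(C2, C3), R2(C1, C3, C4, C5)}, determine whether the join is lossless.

Common attributes: R1 ∩ R2 = {C3}.
No dependency enlarges {C3}, so (C3)⁺ = {C3}.
The closure contains neither all of R1 = {C2, C3} nor all of R2 = {C1, C3, C4, C5}, so the common attributes are not a superkey of either fragment. The join is lossy.

No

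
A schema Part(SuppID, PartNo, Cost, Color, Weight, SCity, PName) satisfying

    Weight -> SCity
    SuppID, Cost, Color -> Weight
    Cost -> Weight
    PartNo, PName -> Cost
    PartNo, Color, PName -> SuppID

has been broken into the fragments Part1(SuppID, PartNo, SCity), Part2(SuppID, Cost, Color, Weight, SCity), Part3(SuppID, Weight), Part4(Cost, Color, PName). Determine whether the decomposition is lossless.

Chase test. Columns are SuppID, PartNo, Cost, Color, Weight, SCity, PName; row i has aⱼ where attribute j ∈ Parti, else bᵢⱼ.
Initial tableau (one row per fragment):
  row 1: a1 a2 b13 b14 b15 a6 b17
  row 2: a1 b22 a3 a4 a5 a6 b27
  row 3: a1 b32 b33 b34 a5 b36 b37
  row 4: b41 b42 a3 a4 b45 b46 a7
Rows 2 and 3 agree on Weight; apply Weight→SCity and equate their SCity entries.
Rows 2 and 4 agree on Cost; apply Cost→Weight and equate their Weight entries.
Rows 2 and 4 agree on Weight; apply Weight→SCity and equate their SCity entries.
No row becomes fully distinguished — the join is lossy.

No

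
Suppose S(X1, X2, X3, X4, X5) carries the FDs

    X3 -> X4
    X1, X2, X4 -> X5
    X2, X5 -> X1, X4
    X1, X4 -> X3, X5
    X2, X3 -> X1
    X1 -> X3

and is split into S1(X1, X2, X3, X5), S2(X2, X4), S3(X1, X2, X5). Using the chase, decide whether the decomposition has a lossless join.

Chase test. Columns are X1, X2, X3, X4, X5; row i has aⱼ where attribute j ∈ Si, else bᵢⱼ.
Initial tableau (one row per fragment):
  row 1: a1 a2 a3 b14 a5
  row 2: b21 a2 b23 a4 b25
  row 3: a1 a2 b33 b34 a5
Rows 1 and 3 agree on X2, X5; apply X2, X5→X1, X4 and equate their X1, X4 entries.
Rows 1 and 3 agree on X1, X4; apply X1, X4→X3, X5 and equate their X3, X5 entries.
No row becomes fully distinguished — the join is lossy.

No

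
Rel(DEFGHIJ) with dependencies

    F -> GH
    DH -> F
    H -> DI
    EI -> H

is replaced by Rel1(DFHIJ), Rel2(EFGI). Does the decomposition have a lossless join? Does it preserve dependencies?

lossy but dependency-preserving

Lossless test: (FI)⁺ = {DFGHI}, which is a superkey of neither fragment — lossy.
Dependency preservation: F → GH; EI → H are not contained in any single fragment, but the restricted closure of each left-hand side across the fragments still reaches the right-hand side; the remaining FDs each lie inside some fragment. All dependencies are preserved.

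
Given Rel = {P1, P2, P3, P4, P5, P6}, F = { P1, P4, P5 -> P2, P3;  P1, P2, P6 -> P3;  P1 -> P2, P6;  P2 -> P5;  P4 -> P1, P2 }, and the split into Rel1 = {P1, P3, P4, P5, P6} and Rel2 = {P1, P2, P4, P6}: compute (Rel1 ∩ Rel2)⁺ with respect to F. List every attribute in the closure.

Rel1 ∩ Rel2 = {P1, P4, P6}.
P1 → P2, P6 applies, adding P2
P2 → P5 applies, adding P5
P1, P4, P5 → P2, P3 applies, adding P3
Closure: {P1, P2, P3, P4, P5, P6}.

P1, P2, P3, P4, P5, P6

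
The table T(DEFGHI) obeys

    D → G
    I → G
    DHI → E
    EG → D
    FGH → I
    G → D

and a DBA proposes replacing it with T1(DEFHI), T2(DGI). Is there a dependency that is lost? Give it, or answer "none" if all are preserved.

D → G lies within T2.
I → G lies within T2.
DHI → E lies within T1.
EG → D: restricted closure across fragments reaches D.
FGH → I: restricted closure across fragments reaches I.
G → D lies within T2.
Every dependency is enforceable on the fragments, so the decomposition is dependency-preserving.

none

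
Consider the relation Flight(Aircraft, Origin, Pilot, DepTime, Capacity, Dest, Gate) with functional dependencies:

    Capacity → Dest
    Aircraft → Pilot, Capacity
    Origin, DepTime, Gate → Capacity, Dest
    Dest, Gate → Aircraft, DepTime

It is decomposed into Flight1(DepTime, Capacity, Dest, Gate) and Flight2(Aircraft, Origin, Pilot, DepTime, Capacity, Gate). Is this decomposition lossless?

Yes

Common attributes: Flight1 ∩ Flight2 = {DepTime, Capacity, Gate}.
Closure of {DepTime, Capacity, Gate}: Capacity → Dest applies, adding Dest; Dest, Gate → Aircraft, DepTime applies, adding Aircraft; Aircraft → Pilot, Capacity applies, adding Pilot. So (DepTime, Capacity, Gate)⁺ = {Aircraft, Pilot, DepTime, Capacity, Dest, Gate}.
This closure contains every attribute of Flight1, so Flight1 ∩ Flight2 → Flight1. The join is lossless.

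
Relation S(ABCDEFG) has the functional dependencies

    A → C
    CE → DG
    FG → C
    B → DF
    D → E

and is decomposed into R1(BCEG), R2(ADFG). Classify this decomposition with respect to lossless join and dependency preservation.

lossy and not dependency-preserving

Lossless test: (G)⁺ = {G}, which is a superkey of neither fragment — lossy.
Dependency preservation: the restricted closure of {A} across the fragments never reaches {C}, so A → C cannot be enforced without a join — not preserved.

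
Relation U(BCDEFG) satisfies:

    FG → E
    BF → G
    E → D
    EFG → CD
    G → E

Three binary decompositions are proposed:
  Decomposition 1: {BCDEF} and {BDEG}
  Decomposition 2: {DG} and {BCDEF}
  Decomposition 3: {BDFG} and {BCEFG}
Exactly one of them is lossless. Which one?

Decomposition 3

Decomposition 1: common = {BDE}, closure = {BDE} → lossy.
Decomposition 2: common = {D}, closure = {D} → lossy.
Decomposition 3: common = {BFG}, closure = {BCDEFG} → lossless.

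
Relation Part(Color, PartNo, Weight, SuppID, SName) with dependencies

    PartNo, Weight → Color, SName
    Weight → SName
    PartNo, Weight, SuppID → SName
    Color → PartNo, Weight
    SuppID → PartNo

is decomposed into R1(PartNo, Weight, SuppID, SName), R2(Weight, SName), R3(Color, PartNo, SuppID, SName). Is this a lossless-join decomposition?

No

Chase test. Columns are Color, PartNo, Weight, SuppID, SName; row i has aⱼ where attribute j ∈ Ri, else bᵢⱼ.
Initial tableau (one row per fragment):
  row 1: b11 a2 a3 a4 a5
  row 2: b21 b22 a3 b24 a5
  row 3: a1 a2 b33 a4 a5
No row becomes fully distinguished — the join is lossy.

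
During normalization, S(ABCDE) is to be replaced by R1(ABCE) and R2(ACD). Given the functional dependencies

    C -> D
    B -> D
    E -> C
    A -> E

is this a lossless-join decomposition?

Yes

Common attributes: R1 ∩ R2 = {AC}.
Closure of {AC}: C → D applies, adding D; A → E applies, adding E. So (AC)⁺ = {ACDE}.
This closure contains every attribute of R2, so R1 ∩ R2 → R2. The join is lossless.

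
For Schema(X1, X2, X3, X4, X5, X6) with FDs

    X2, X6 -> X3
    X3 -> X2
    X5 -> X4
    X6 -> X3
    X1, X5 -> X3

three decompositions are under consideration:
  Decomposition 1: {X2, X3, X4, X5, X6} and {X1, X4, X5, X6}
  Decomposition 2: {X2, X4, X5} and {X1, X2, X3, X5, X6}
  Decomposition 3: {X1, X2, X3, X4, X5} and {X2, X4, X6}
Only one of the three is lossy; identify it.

Decomposition 3

Decomposition 1: common = {X4, X5, X6}, closure = {X2, X3, X4, X5, X6} → lossless.
Decomposition 2: common = {X2, X5}, closure = {X2, X4, X5} → lossless.
Decomposition 3: common = {X2, X4}, closure = {X2, X4} → lossy.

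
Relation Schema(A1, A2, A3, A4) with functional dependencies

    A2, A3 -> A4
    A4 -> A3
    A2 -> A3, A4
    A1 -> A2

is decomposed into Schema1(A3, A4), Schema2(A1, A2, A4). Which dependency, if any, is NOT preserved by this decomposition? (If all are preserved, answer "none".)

none

A2, A3 → A4: restricted closure across fragments reaches A4.
A4 → A3 lies within Schema1.
A2 → A3, A4: restricted closure across fragments reaches A3, A4.
A1 → A2 lies within Schema2.
Every dependency is enforceable on the fragments, so the decomposition is dependency-preserving.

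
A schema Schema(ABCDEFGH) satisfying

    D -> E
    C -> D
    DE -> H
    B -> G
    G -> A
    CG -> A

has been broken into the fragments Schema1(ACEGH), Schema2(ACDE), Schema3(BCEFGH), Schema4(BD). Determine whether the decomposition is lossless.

Chase test. Columns are ABCDEFGH; row i has aⱼ where attribute j ∈ Schemai, else bᵢⱼ.
Initial tableau (one row per fragment):
  row 1: a1 b12 a3 b14 a5 b16 a7 a8
  row 2: a1 b22 a3 a4 a5 b26 b27 b28
  row 3: b31 a2 a3 b34 a5 a6 a7 a8
  row 4: b41 a2 b43 a4 b45 b46 b47 b48
Rows 2 and 4 agree on D; apply D→E and equate their E entries.
Rows 1 and 2 agree on C; apply C→D and equate their D entries.
Rows 1 and 3 agree on C; apply C→D and equate their D entries.
Rows 1 and 2 agree on DE; apply DE→H and equate their H entries.
Rows 1 and 4 agree on DE; apply DE→H and equate their H entries.
Rows 3 and 4 agree on B; apply B→G and equate their G entries.
Rows 1 and 3 agree on G; apply G→A and equate their A entries.
Rows 1 and 4 agree on G; apply G→A and equate their A entries.
Row 3 is now all distinguished symbols — the join is lossless.

Yes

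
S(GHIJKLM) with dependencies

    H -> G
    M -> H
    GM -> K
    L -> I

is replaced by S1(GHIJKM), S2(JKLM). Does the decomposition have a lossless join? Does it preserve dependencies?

lossy and not dependency-preserving

Lossless test: (JKM)⁺ = {GHJKM}, which is a superkey of neither fragment — lossy.
Dependency preservation: the restricted closure of {L} across the fragments never reaches {I}, so L → I cannot be enforced without a join — not preserved.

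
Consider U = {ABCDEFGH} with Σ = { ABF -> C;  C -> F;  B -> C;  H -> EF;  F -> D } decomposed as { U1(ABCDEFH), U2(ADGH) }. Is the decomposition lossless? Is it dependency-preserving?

lossy but dependency-preserving

Lossless test: (ADH)⁺ = {ADEFH}, which is a superkey of neither fragment — lossy.
Dependency preservation: every FD's attributes lie within a single fragment, so each can be enforced locally — preserved.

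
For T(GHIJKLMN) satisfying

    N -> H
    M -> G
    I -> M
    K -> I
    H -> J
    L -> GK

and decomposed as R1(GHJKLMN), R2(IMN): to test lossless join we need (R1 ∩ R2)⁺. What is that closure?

R1 ∩ R2 = {MN}.
N → H applies, adding H
M → G applies, adding G
H → J applies, adding J
Closure: {GHJMN}.

GHJMN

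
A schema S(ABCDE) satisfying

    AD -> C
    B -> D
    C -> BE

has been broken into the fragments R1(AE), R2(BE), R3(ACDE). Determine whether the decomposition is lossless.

Chase test. Columns are ABCDE; row i has aⱼ where attribute j ∈ Ri, else bᵢⱼ.
Initial tableau (one row per fragment):
  row 1: a1 b12 b13 b14 a5
  row 2: b21 a2 b23 b24 a5
  row 3: a1 b32 a3 a4 a5
No row becomes fully distinguished — the join is lossy.

No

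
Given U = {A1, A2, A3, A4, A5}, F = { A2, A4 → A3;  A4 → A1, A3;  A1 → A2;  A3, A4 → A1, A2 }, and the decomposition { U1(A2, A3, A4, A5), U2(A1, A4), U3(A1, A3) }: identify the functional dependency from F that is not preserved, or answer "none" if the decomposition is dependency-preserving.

Check A1 → A2: no single fragment contains all of {A1, A2}, and the restricted closure of {A1} across the fragments never reaches {A2}.
A2, A4 → A3 is preserved.
A4 → A1, A3 is preserved.
A3, A4 → A1, A2 is preserved.

A1 → A2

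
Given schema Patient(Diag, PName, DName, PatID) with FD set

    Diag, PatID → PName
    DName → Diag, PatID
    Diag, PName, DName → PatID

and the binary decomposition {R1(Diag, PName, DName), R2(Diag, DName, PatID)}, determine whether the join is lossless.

Common attributes: R1 ∩ R2 = {Diag, DName}.
Closure of {Diag, DName}: DName → Diag, PatID applies, adding PatID; Diag, PatID → PName applies, adding PName. So (Diag, DName)⁺ = {Diag, PName, DName, PatID}.
This closure contains every attribute of R1, so R1 ∩ R2 → R1. The join is lossless.

Yes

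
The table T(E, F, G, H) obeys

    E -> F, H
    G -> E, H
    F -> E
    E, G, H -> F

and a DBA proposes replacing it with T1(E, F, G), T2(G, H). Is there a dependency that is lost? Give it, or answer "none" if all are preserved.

E -> F, H

Check E → F, H: no single fragment contains all of {E, F, H}, and the restricted closure of {E} across the fragments never reaches {F, H}.
G → E, H is preserved.
F → E is preserved.
E, G, H → F is preserved.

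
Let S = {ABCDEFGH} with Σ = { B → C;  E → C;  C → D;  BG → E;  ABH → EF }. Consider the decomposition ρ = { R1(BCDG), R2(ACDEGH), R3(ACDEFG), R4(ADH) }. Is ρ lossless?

No

Chase test. Columns are ABCDEFGH; row i has aⱼ where attribute j ∈ Ri, else bᵢⱼ.
Initial tableau (one row per fragment):
  row 1: b11 a2 a3 a4 b15 b16 a7 b18
  row 2: a1 b22 a3 a4 a5 b26 a7 a8
  row 3: a1 b32 a3 a4 a5 a6 a7 b38
  row 4: a1 b42 b43 a4 b45 b46 b47 a8
No row becomes fully distinguished — the join is lossy.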